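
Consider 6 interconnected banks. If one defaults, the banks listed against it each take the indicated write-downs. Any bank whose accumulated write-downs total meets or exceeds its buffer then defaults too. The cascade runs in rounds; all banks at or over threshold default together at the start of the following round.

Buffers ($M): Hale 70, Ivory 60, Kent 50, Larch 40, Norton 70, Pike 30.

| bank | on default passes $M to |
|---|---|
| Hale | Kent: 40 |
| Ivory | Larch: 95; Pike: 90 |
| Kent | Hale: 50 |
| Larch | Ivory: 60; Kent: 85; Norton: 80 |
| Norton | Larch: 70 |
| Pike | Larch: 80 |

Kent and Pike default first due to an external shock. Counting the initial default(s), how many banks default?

Round 1 — Kent, Pike default (initial).
  Hale: +50 → 50 < 70
  Larch: +80 → 80 ≥ 40
Round 2 — Larch defaults.
  Ivory: +60 → 60 ≥ 60
  Norton: +80 → 80 ≥ 70
Round 3 — Ivory, Norton default.
No further defaults.

5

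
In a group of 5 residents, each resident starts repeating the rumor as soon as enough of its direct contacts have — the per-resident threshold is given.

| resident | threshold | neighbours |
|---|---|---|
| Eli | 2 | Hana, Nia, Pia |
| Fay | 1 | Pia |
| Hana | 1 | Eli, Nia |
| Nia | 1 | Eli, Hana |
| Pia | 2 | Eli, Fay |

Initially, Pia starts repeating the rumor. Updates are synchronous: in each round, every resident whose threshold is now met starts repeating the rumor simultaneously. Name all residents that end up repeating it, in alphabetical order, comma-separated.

Round 1 — Pia starts repeating the rumor (initial).
Round 2 — checking thresholds:
  Eli: 1 of 3 neighbours < 2, not yet.
  Fay: 1 of 1 neighbours ≥ 1, starts repeating the rumor.
Round 3 — no new spreads; cascade stops.

Fay, Pia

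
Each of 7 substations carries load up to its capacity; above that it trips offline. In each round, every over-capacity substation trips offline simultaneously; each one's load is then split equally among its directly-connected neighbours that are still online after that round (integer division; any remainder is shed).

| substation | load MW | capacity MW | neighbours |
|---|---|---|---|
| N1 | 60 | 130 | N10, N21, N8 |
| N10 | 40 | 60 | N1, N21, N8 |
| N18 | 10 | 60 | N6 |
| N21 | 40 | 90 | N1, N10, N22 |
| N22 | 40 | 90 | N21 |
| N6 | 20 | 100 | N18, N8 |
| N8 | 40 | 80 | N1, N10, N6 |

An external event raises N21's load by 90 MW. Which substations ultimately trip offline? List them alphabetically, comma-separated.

N1, N10, N18, N21, N6, N8

Round 1 — N21 at 130 > 90. N21 trips offline.
  N21 sheds 130 MW to N1, N10, N22: 43 each (1 lost).
    N1: 60+43 = 103 ≤ 130
    N10: 40+43 = 83 > 60
    N22: 40+43 = 83 ≤ 90
Round 2 — N10 trips offline.
  N10 sheds 83 MW to N1, N8: 41 each (1 lost).
    N1: 103+41 = 144 > 130
    N8: 40+41 = 81 > 80
Round 3 — N1, N8 trip offline.
  N1 sheds 144 MW: no online neighbours, lost.
  N8 sheds 81 MW to N6: 81 each.
    N6: 20+81 = 101 > 100
Round 4 — N6 trips offline.
  N6 sheds 101 MW to N18: 101 each.
    N18: 10+101 = 111 > 60
Round 5 — N18 trips offline.
  N18 sheds 111 MW: no online neighbours, lost.
No further trips.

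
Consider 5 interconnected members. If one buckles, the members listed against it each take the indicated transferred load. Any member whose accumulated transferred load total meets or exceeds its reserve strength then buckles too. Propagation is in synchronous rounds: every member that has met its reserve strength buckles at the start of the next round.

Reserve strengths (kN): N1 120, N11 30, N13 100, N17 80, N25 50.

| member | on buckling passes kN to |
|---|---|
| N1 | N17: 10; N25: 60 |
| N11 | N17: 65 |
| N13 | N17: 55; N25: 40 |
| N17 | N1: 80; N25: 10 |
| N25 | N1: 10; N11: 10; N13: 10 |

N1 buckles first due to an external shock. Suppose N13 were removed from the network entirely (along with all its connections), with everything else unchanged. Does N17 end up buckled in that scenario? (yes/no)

With N13 removed:
Round 1 — N1 buckles (initial).
  N17: +10 → 10 < 80
  N25: +60 → 60 ≥ 50
Round 2 — N25 buckles.
  N11: +10 → 10 < 30
No further bucklings.

no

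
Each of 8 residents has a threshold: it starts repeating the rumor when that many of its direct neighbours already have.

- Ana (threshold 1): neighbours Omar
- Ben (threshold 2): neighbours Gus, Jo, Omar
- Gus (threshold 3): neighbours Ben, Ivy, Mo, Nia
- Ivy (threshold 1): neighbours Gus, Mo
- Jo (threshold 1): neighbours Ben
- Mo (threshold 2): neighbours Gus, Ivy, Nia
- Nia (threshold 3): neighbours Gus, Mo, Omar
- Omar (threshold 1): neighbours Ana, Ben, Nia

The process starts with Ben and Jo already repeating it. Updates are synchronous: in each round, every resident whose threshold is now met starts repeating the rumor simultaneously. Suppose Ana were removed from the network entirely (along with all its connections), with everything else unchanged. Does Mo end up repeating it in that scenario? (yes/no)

no

With Ana removed:
Round 1 — Ben, Jo start repeating the rumor (initial).
Round 2 — checking thresholds:
  Gus: 1 of 4 neighbours < 3, holds.
  Omar: 1 of 2 neighbours ≥ 1, starts repeating the rumor.
Round 3 — no new spreads; cascade stops.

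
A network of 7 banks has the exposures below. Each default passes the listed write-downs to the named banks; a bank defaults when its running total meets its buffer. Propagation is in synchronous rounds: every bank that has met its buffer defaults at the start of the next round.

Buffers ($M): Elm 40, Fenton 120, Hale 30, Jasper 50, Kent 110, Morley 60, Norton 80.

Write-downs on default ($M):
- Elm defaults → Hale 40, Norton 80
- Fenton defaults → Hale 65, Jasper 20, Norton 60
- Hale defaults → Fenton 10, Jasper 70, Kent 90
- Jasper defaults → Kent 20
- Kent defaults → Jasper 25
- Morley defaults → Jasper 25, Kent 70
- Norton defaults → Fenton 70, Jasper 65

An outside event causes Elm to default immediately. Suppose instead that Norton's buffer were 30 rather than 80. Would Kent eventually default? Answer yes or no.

With Norton's buffer at 30:
Round 1 — Elm defaults (initial).
  Hale: +40 → 40 ≥ 30
  Norton: +80 → 80 ≥ 30
Round 2 — Hale, Norton default.
  Fenton: +10+70 → 80 < 120
  Jasper: +70+65 → 135 ≥ 50
  Kent: +90 → 90 < 110
Round 3 — Jasper defaults.
  Kent: +20 → 110 ≥ 110
Round 4 — Kent defaults.
No further defaults.

yes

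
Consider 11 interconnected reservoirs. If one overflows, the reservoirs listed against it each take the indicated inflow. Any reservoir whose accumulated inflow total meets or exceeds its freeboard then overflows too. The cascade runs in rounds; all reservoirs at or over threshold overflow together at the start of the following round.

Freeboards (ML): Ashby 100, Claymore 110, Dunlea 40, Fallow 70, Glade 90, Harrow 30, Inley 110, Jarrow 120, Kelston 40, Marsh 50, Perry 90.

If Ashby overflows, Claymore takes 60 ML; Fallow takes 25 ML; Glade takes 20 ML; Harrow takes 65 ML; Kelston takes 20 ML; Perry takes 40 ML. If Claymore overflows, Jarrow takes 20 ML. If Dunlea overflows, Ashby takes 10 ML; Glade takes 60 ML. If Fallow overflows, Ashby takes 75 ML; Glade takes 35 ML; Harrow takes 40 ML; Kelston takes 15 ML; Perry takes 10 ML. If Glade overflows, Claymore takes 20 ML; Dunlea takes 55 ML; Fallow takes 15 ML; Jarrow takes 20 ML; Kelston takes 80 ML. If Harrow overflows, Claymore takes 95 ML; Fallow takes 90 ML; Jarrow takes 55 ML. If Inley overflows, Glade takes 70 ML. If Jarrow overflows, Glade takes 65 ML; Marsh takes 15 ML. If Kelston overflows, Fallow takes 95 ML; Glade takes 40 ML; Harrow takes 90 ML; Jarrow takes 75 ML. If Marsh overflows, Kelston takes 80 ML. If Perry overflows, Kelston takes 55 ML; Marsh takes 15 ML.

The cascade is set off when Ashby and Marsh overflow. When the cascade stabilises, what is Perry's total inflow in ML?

50

Round 1 — Ashby, Marsh overflow (initial).
  Claymore: +60 → 60 < 110
  Fallow: +25 → 25 < 70
  Glade: +20 → 20 < 90
  Harrow: +65 → 65 ≥ 30
  Kelston: +20+80 → 100 ≥ 40
  Perry: +40 → 40 < 90
Round 2 — Harrow, Kelston overflow.
  Claymore: +95 → 155 ≥ 110
  Fallow: +90+95 → 210 ≥ 70
  Glade: +40 → 60 < 90
  Jarrow: +55+75 → 130 ≥ 120
Round 3 — Claymore, Fallow, Jarrow overflow.
  Glade: +35+65 → 160 ≥ 90
  Perry: +10 → 50 < 90
Round 4 — Glade overflows.
  Dunlea: +55 → 55 ≥ 40
Round 5 — Dunlea overflows.
No further overflows.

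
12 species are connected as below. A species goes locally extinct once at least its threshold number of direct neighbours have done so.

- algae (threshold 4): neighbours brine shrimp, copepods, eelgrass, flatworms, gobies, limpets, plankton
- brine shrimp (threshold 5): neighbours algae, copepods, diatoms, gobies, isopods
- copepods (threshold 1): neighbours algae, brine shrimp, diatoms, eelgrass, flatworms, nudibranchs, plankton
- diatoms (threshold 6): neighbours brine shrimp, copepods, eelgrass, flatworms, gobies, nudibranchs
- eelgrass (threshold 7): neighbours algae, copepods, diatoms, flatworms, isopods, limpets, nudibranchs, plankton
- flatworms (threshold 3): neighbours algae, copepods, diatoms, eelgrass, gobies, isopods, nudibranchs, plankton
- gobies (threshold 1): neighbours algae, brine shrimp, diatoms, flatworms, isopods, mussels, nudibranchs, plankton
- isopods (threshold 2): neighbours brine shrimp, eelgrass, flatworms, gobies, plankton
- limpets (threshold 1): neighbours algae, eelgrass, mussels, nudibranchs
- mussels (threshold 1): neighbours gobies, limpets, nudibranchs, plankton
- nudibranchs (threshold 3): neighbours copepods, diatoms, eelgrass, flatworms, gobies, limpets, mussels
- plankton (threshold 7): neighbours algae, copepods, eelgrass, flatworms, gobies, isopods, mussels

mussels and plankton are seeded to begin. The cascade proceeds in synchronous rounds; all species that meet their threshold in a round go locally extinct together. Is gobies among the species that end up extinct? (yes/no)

Round 1 — mussels, plankton go locally extinct (initial).
Round 2 — checking thresholds:
  algae: 1 of 7 neighbours < 4, holds.
  copepods: 1 of 7 neighbours ≥ 1, goes locally extinct.
  eelgrass: 1 of 8 neighbours < 7, holds.
  flatworms: 1 of 8 neighbours < 3, holds.
  gobies: 2 of 8 neighbours ≥ 1, goes locally extinct.
  isopods: 1 of 5 neighbours < 2, holds.
  limpets: 1 of 4 neighbours ≥ 1, goes locally extinct.
  nudibranchs: 1 of 7 neighbours < 3, holds.
Round 3 — checking thresholds:
  algae: 4 of 7 neighbours ≥ 4, goes locally extinct.
  brine shrimp: 2 of 5 neighbours < 5, holds.
  diatoms: 2 of 6 neighbours < 6, holds.
  eelgrass: 3 of 8 neighbours < 7, holds.
  flatworms: 3 of 8 neighbours ≥ 3, goes locally extinct.
  isopods: 2 of 5 neighbours ≥ 2, goes locally extinct.
  nudibranchs: 4 of 7 neighbours ≥ 3, goes locally extinct.
Round 4 — checking thresholds:
  brine shrimp: 4 of 5 neighbours < 5, holds.
  diatoms: 4 of 6 neighbours < 6, holds.
  eelgrass: 7 of 8 neighbours ≥ 7, goes locally extinct.
Round 5 — no new extinctions; cascade stops.

yes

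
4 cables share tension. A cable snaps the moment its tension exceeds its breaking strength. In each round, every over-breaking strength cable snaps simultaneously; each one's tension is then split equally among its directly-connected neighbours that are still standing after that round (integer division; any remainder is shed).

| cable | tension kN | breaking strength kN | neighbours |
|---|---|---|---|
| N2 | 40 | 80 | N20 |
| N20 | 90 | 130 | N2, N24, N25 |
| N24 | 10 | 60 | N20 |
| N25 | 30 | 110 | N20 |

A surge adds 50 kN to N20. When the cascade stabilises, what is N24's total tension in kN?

Round 1 — N20 at 140 > 130. N20 snaps.
  N20 sheds 140 kN to N2, N24, N25: 46 each (2 lost).
    N2: 40+46 = 86 > 80
    N24: 10+46 = 56 ≤ 60
    N25: 30+46 = 76 ≤ 110
Round 2 — N2 snaps.
  N2 sheds 86 kN: no online neighbours, lost.
No further breaks.

56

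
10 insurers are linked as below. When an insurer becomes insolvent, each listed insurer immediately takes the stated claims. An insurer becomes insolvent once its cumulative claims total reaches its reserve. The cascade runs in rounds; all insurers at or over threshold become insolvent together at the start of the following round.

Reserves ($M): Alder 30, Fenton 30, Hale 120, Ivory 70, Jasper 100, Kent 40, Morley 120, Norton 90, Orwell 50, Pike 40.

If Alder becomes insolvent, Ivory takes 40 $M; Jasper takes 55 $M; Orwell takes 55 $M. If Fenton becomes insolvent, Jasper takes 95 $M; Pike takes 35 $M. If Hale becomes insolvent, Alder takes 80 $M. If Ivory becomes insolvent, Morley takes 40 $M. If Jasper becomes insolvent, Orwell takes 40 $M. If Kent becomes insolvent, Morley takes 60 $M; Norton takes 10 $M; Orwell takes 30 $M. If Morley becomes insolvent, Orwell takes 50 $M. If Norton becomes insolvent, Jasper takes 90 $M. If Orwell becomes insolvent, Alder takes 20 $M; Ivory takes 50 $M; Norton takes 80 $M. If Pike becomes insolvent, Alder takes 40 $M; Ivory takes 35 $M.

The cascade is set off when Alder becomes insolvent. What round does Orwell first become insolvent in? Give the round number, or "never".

2

Round 1 — Alder becomes insolvent (initial).
  Ivory: +40 → 40 < 70
  Jasper: +55 → 55 < 100
  Orwell: +55 → 55 ≥ 50
Round 2 — Orwell becomes insolvent.
  Ivory: +50 → 90 ≥ 70
  Norton: +80 → 80 < 90
Round 3 — Ivory becomes insolvent.
  Morley: +40 → 40 < 120
No further insolvencies.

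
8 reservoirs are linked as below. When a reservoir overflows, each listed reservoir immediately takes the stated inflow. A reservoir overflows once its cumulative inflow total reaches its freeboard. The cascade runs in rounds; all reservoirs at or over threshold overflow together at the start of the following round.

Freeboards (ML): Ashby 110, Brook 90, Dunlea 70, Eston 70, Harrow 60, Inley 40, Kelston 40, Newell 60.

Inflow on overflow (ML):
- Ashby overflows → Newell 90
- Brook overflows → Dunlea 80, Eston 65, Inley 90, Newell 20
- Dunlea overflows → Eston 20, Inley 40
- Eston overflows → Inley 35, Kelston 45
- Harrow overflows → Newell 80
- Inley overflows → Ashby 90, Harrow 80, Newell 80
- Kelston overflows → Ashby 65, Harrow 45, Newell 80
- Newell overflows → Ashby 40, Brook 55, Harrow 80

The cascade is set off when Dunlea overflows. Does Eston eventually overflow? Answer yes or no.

no

Round 1 — Dunlea overflows (initial).
  Eston: +20 → 20 < 70
  Inley: +40 → 40 ≥ 40
Round 2 — Inley overflows.
  Ashby: +90 → 90 < 110
  Harrow: +80 → 80 ≥ 60
  Newell: +80 → 80 ≥ 60
Round 3 — Harrow, Newell overflow.
  Ashby: +40 → 130 ≥ 110
  Brook: +55 → 55 < 90
Round 4 — Ashby overflows.
No further overflows.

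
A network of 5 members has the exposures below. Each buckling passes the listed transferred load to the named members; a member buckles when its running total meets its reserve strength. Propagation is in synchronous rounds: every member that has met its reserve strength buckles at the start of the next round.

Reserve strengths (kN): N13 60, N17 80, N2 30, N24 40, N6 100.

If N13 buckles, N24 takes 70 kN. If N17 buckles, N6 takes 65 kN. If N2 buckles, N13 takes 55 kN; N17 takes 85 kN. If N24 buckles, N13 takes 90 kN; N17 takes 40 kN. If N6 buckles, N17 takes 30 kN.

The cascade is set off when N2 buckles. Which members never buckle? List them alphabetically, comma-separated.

N13, N24, N6

Round 1 — N2 buckles (initial).
  N13: +55 → 55 < 60
  N17: +85 → 85 ≥ 80
Round 2 — N17 buckles.
  N6: +65 → 65 < 100
No further bucklings.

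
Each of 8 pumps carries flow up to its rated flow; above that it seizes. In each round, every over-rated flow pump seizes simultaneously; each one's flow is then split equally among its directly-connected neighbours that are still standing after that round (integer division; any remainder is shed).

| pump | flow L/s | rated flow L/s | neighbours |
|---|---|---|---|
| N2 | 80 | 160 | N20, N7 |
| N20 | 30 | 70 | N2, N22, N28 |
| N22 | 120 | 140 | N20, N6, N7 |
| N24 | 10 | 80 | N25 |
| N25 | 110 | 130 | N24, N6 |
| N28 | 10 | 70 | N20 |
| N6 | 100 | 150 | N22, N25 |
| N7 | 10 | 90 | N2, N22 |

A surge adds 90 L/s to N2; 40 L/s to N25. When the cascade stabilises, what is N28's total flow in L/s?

67

Round 1 — N2 at 170 > 160; N25 at 150 > 130. N2, N25 seize.
  N2 sheds 170 L/s to N20, N7: 85 each.
    N20: 30+85 = 115 > 70
    N7: 10+85 = 95 > 90
  N25 sheds 150 L/s to N24, N6: 75 each.
    N24: 10+75 = 85 > 80
    N6: 100+75 = 175 > 150
Round 2 — N20, N24, N6, N7 seize.
  N20 sheds 115 L/s to N22, N28: 57 each (1 lost).
    N22: 120+57 = 177 > 140
    N28: 10+57 = 67 ≤ 70
  N24 sheds 85 L/s: no online neighbours, lost.
  N6 sheds 175 L/s to N22: 175 each.
    N22: 177+175 = 352 > 140
  N7 sheds 95 L/s to N22: 95 each.
    N22: 352+95 = 447 > 140
Round 3 — N22 seizes.
  N22 sheds 447 L/s: no online neighbours, lost.
No further seizures.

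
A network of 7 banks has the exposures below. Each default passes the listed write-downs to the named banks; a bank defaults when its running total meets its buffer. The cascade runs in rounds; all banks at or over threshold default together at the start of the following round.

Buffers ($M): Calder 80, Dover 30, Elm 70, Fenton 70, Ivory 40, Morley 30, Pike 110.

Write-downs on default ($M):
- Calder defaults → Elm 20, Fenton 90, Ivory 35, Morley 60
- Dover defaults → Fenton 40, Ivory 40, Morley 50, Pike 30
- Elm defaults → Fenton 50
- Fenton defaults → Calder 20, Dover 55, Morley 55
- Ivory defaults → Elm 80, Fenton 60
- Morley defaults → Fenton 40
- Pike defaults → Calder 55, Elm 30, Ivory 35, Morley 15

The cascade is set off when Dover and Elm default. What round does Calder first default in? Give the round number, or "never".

never

Round 1 — Dover, Elm default (initial).
  Fenton: +40+50 → 90 ≥ 70
  Ivory: +40 → 40 ≥ 40
  Morley: +50 → 50 ≥ 30
  Pike: +30 → 30 < 110
Round 2 — Fenton, Ivory, Morley default.
  Calder: +20 → 20 < 80
No further defaults.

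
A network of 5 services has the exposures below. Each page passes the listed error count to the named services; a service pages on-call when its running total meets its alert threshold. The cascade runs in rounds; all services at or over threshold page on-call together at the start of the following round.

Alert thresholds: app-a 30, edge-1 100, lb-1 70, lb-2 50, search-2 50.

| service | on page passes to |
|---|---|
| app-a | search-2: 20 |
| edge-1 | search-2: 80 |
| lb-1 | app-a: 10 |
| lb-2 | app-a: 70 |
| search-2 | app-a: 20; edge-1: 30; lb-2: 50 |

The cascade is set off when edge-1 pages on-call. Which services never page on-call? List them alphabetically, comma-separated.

Round 1 — edge-1 pages on-call (initial).
  search-2: +80 → 80 ≥ 50
Round 2 — search-2 pages on-call.
  app-a: +20 → 20 < 30
  lb-2: +50 → 50 ≥ 50
Round 3 — lb-2 pages on-call.
  app-a: +70 → 90 ≥ 30
Round 4 — app-a pages on-call.
No further pages.

lb-1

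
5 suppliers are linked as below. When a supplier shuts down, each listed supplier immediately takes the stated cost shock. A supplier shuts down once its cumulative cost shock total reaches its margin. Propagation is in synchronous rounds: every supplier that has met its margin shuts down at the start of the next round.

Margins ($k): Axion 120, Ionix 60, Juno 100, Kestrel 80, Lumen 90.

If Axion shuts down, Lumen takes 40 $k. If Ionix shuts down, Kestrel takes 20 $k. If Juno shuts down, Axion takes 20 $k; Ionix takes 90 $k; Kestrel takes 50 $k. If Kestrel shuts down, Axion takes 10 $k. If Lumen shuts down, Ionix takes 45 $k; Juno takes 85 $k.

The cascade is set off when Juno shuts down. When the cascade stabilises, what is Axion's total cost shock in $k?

Round 1 — Juno shuts down (initial).
  Axion: +20 → 20 < 120
  Ionix: +90 → 90 ≥ 60
  Kestrel: +50 → 50 < 80
Round 2 — Ionix shuts down.
  Kestrel: +20 → 70 < 80
No further shutdowns.

20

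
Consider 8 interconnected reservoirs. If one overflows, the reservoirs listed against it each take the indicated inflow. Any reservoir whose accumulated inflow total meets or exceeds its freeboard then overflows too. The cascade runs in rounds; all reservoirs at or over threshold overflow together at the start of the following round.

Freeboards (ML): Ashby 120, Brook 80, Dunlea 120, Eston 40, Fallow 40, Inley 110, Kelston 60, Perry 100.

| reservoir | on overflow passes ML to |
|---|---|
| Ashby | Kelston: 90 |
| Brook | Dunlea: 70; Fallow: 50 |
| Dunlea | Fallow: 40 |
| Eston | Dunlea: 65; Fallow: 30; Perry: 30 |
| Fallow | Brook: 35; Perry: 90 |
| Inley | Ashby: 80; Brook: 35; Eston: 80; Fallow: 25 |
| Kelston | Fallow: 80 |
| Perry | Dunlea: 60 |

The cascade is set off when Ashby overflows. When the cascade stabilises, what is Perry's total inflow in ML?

90

Round 1 — Ashby overflows (initial).
  Kelston: +90 → 90 ≥ 60
Round 2 — Kelston overflows.
  Fallow: +80 → 80 ≥ 40
Round 3 — Fallow overflows.
  Brook: +35 → 35 < 80
  Perry: +90 → 90 < 100
No further overflows.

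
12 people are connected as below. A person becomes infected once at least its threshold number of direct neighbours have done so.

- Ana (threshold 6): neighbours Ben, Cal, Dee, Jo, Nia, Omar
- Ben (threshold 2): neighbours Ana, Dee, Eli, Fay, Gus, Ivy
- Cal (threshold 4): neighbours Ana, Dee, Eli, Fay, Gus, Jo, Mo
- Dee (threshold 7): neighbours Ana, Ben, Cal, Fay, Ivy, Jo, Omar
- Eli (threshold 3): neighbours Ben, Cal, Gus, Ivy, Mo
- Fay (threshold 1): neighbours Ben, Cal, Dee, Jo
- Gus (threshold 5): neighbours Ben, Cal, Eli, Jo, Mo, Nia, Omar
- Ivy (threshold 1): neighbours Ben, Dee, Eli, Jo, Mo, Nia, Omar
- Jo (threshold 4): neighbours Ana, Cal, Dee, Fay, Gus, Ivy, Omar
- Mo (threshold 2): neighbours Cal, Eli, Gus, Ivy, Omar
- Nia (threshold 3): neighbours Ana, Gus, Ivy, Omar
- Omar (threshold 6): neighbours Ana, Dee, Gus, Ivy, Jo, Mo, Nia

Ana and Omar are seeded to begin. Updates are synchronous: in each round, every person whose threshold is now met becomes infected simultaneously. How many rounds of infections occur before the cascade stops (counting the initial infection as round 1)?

6

Round 1 — Ana, Omar become infected (initial).
Round 2 — checking thresholds:
  Ben: 1 of 6 neighbours < 2, not yet.
  Cal: 1 of 7 neighbours < 4, not yet.
  Dee: 2 of 7 neighbours < 7, not yet.
  Gus: 1 of 7 neighbours < 5, not yet.
  Ivy: 1 of 7 neighbours ≥ 1, becomes infected.
  Jo: 2 of 7 neighbours < 4, not yet.
  Mo: 1 of 5 neighbours < 2, not yet.
  Nia: 2 of 4 neighbours < 3, not yet.
Round 3 — checking thresholds:
  Ben: 2 of 6 neighbours ≥ 2, becomes infected.
  Cal: 1 of 7 neighbours < 4, not yet.
  Dee: 3 of 7 neighbours < 7, not yet.
  Eli: 1 of 5 neighbours < 3, not yet.
  Gus: 1 of 7 neighbours < 5, not yet.
  Jo: 3 of 7 neighbours < 4, not yet.
  Mo: 2 of 5 neighbours ≥ 2, becomes infected.
  Nia: 3 of 4 neighbours ≥ 3, becomes infected.
Round 4 — checking thresholds:
  Cal: 2 of 7 neighbours < 4, not yet.
  Dee: 4 of 7 neighbours < 7, not yet.
  Eli: 3 of 5 neighbours ≥ 3, becomes infected.
  Fay: 1 of 4 neighbours ≥ 1, becomes infected.
  Gus: 4 of 7 neighbours < 5, not yet.
  Jo: 3 of 7 neighbours < 4, not yet.
Round 5 — checking thresholds:
  Cal: 4 of 7 neighbours ≥ 4, becomes infected.
  Dee: 5 of 7 neighbours < 7, not yet.
  Gus: 5 of 7 neighbours ≥ 5, becomes infected.
  Jo: 4 of 7 neighbours ≥ 4, becomes infected.
Round 6 — checking thresholds:
  Dee: 7 of 7 neighbours ≥ 7, becomes infected.
Round 7 — no new infections; cascade stops.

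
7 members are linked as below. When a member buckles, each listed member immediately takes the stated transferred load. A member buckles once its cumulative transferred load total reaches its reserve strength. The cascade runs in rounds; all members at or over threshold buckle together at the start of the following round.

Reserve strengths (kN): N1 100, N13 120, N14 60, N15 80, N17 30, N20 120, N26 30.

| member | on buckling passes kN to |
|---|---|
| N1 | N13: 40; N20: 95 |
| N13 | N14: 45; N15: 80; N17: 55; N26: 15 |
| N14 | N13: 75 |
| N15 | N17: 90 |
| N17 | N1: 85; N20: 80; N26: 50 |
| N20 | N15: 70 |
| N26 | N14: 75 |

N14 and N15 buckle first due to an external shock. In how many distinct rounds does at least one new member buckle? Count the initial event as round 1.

3

Round 1 — N14, N15 buckle (initial).
  N13: +75 → 75 < 120
  N17: +90 → 90 ≥ 30
Round 2 — N17 buckles.
  N1: +85 → 85 < 100
  N20: +80 → 80 < 120
  N26: +50 → 50 ≥ 30
Round 3 — N26 buckles.
No further bucklings.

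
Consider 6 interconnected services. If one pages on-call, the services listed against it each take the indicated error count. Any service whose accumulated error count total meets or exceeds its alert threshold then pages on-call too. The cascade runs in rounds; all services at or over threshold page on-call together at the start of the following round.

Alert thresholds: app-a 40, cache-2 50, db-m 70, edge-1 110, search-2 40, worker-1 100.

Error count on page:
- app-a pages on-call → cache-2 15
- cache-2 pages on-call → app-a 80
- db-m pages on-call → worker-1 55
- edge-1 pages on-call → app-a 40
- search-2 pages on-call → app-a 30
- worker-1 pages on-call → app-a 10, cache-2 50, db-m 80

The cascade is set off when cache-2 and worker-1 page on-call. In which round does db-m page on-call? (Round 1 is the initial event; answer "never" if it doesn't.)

2

Round 1 — cache-2, worker-1 page on-call (initial).
  app-a: +80+10 → 90 ≥ 40
  db-m: +80 → 80 ≥ 70
Round 2 — app-a, db-m page on-call.
No further pages.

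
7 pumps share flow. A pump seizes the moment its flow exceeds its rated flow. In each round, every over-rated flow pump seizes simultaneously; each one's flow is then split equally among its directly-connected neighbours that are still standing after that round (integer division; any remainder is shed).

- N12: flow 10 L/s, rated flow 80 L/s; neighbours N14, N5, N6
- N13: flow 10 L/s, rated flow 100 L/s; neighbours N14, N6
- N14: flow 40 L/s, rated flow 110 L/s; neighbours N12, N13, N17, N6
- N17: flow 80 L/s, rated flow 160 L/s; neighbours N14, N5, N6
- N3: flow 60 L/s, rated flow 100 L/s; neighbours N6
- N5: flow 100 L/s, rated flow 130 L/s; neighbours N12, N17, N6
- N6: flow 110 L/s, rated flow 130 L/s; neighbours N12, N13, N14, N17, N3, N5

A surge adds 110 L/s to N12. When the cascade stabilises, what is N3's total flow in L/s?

Round 1 — N12 at 120 > 80. N12 seizes.
  N12 sheds 120 L/s to N14, N5, N6: 40 each.
    N14: 40+40 = 80 ≤ 110
    N5: 100+40 = 140 > 130
    N6: 110+40 = 150 > 130
Round 2 — N5, N6 seize.
  N5 sheds 140 L/s to N17: 140 each.
    N17: 80+140 = 220 > 160
  N6 sheds 150 L/s to N13, N14, N17, N3: 37 each (2 lost).
    N13: 10+37 = 47 ≤ 100
    N14: 80+37 = 117 > 110
    N17: 220+37 = 257 > 160
    N3: 60+37 = 97 ≤ 100
Round 3 — N14, N17 seize.
  N14 sheds 117 L/s to N13: 117 each.
    N13: 47+117 = 164 > 100
  N17 sheds 257 L/s: no online neighbours, lost.
Round 4 — N13 seizes.
  N13 sheds 164 L/s: no online neighbours, lost.
No further seizures.

97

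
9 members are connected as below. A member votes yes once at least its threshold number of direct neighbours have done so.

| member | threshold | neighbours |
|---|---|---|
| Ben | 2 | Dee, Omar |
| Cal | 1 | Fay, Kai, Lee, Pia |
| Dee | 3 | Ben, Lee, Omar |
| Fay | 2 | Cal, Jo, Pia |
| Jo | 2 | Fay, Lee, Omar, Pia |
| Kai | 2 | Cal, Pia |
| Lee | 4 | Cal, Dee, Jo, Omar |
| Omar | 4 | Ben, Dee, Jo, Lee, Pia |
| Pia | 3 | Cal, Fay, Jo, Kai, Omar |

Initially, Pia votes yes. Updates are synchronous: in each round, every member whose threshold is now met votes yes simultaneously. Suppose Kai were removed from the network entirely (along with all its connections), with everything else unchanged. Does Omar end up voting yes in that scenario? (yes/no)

no

With Kai removed:
Round 1 — Pia votes yes (initial).
Round 2 — checking thresholds:
  Cal: 1 of 3 neighbours ≥ 1, votes yes.
  Fay: 1 of 3 neighbours < 2, holds.
  Jo: 1 of 4 neighbours < 2, holds.
  Omar: 1 of 5 neighbours < 4, holds.
Round 3 — checking thresholds:
  Fay: 2 of 3 neighbours ≥ 2, votes yes.
  Jo: 1 of 4 neighbours < 2, holds.
  Lee: 1 of 4 neighbours < 4, holds.
  Omar: 1 of 5 neighbours < 4, holds.
Round 4 — checking thresholds:
  Jo: 2 of 4 neighbours ≥ 2, votes yes.
  Lee: 1 of 4 neighbours < 4, holds.
  Omar: 1 of 5 neighbours < 4, holds.
Round 5 — no new yes votes; cascade stops.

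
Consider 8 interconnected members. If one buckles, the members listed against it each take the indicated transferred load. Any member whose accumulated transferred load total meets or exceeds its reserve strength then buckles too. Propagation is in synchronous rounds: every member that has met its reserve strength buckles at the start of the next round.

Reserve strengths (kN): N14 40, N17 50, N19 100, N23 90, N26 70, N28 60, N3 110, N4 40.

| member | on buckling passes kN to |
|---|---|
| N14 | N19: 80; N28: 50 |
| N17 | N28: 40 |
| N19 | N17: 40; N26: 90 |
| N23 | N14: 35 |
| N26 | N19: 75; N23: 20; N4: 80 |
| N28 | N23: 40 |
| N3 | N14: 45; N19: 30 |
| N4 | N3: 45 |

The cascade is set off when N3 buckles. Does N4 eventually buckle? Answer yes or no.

yes

Round 1 — N3 buckles (initial).
  N14: +45 → 45 ≥ 40
  N19: +30 → 30 < 100
Round 2 — N14 buckles.
  N19: +80 → 110 ≥ 100
  N28: +50 → 50 < 60
Round 3 — N19 buckles.
  N17: +40 → 40 < 50
  N26: +90 → 90 ≥ 70
Round 4 — N26 buckles.
  N23: +20 → 20 < 90
  N4: +80 → 80 ≥ 40
Round 5 — N4 buckles.
No further bucklings.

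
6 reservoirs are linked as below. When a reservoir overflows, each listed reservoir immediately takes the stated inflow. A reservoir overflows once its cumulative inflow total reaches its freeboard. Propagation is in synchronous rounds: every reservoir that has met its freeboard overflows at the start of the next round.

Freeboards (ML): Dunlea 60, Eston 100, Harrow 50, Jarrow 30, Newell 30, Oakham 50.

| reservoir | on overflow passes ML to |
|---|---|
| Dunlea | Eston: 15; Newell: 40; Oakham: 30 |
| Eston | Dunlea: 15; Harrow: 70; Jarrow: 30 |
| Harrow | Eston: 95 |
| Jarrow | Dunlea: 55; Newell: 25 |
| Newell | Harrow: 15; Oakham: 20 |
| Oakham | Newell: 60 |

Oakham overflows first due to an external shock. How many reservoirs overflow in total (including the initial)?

2

Round 1 — Oakham overflows (initial).
  Newell: +60 → 60 ≥ 30
Round 2 — Newell overflows.
  Harrow: +15 → 15 < 50
No further overflows.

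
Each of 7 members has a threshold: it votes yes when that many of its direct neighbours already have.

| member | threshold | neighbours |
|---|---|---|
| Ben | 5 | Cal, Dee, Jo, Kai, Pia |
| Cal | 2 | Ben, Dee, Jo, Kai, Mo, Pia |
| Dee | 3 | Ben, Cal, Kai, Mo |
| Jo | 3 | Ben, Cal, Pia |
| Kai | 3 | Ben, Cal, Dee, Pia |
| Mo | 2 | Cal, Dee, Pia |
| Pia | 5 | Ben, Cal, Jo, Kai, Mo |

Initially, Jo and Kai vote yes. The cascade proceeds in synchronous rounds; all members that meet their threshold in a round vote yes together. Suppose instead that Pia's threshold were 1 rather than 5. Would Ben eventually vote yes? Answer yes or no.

With Pia's threshold at 1:
Round 1 — Jo, Kai vote yes (initial).
Round 2 — checking thresholds:
  Ben: 2 of 5 neighbours < 5, holds.
  Cal: 2 of 6 neighbours ≥ 2, votes yes.
  Dee: 1 of 4 neighbours < 3, holds.
  Pia: 2 of 5 neighbours ≥ 1, votes yes.
Round 3 — checking thresholds:
  Ben: 4 of 5 neighbours < 5, holds.
  Dee: 2 of 4 neighbours < 3, holds.
  Mo: 2 of 3 neighbours ≥ 2, votes yes.
Round 4 — checking thresholds:
  Ben: 4 of 5 neighbours < 5, holds.
  Dee: 3 of 4 neighbours ≥ 3, votes yes.
Round 5 — checking thresholds:
  Ben: 5 of 5 neighbours ≥ 5, votes yes.
Round 6 — no new yes votes; cascade stops.

yes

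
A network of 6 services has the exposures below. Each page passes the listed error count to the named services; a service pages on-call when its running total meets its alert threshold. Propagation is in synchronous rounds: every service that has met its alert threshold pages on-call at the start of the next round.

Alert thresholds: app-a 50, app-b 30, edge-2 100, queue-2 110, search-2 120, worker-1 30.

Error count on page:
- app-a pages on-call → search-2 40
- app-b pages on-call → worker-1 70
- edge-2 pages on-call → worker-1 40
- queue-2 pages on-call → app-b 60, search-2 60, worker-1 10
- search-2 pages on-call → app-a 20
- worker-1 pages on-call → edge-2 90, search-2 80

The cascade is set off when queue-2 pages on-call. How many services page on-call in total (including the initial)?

Round 1 — queue-2 pages on-call (initial).
  app-b: +60 → 60 ≥ 30
  search-2: +60 → 60 < 120
  worker-1: +10 → 10 < 30
Round 2 — app-b pages on-call.
  worker-1: +70 → 80 ≥ 30
Round 3 — worker-1 pages on-call.
  edge-2: +90 → 90 < 100
  search-2: +80 → 140 ≥ 120
Round 4 — search-2 pages on-call.
  app-a: +20 → 20 < 50
No further pages.

4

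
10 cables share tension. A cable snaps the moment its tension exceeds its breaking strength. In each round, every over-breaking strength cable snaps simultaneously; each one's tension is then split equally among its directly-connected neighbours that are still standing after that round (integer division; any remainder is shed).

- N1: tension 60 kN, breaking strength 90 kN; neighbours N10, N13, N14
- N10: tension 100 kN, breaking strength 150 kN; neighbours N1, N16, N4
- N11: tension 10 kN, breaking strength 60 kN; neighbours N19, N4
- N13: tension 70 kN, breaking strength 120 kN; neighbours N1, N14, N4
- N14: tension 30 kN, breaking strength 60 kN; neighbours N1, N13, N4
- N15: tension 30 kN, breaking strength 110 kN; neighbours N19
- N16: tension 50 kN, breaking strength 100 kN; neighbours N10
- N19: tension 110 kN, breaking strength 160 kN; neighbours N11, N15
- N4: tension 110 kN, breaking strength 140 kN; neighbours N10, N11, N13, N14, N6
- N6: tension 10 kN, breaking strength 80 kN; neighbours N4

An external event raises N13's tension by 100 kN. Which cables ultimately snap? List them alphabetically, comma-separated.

Round 1 — N13 at 170 > 120. N13 snaps.
  N13 sheds 170 kN to N1, N14, N4: 56 each (2 lost).
    N1: 60+56 = 116 > 90
    N14: 30+56 = 86 > 60
    N4: 110+56 = 166 > 140
Round 2 — N1, N14, N4 snap.
  N1 sheds 116 kN to N10: 116 each.
    N10: 100+116 = 216 > 150
  N14 sheds 86 kN: no online neighbours, lost.
  N4 sheds 166 kN to N10, N11, N6: 55 each (1 lost).
    N10: 216+55 = 271 > 150
    N11: 10+55 = 65 > 60
    N6: 10+55 = 65 ≤ 80
Round 3 — N10, N11 snap.
  N10 sheds 271 kN to N16: 271 each.
    N16: 50+271 = 321 > 100
  N11 sheds 65 kN to N19: 65 each.
    N19: 110+65 = 175 > 160
Round 4 — N16, N19 snap.
  N16 sheds 321 kN: no online neighbours, lost.
  N19 sheds 175 kN to N15: 175 each.
    N15: 30+175 = 205 > 110
Round 5 — N15 snaps.
  N15 sheds 205 kN: no online neighbours, lost.
No further breaks.

N1, N10, N11, N13, N14, N15, N16, N19, N4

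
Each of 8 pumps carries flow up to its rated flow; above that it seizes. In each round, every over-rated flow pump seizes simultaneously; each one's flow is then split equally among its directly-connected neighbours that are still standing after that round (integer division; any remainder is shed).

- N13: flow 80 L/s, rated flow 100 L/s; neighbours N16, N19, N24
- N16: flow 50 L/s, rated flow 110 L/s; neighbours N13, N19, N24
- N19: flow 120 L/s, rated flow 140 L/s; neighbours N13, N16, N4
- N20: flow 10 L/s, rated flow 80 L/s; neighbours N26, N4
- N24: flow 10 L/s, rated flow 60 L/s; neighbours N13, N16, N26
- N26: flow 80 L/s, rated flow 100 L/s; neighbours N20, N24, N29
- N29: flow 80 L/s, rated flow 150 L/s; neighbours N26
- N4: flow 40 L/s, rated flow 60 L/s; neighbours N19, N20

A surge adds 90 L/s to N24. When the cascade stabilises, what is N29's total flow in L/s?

Round 1 — N24 at 100 > 60. N24 seizes.
  N24 sheds 100 L/s to N13, N16, N26: 33 each (1 lost).
    N13: 80+33 = 113 > 100
    N16: 50+33 = 83 ≤ 110
    N26: 80+33 = 113 > 100
Round 2 — N13, N26 seize.
  N13 sheds 113 L/s to N16, N19: 56 each (1 lost).
    N16: 83+56 = 139 > 110
    N19: 120+56 = 176 > 140
  N26 sheds 113 L/s to N20, N29: 56 each (1 lost).
    N20: 10+56 = 66 ≤ 80
    N29: 80+56 = 136 ≤ 150
Round 3 — N16, N19 seize.
  N16 sheds 139 L/s: no online neighbours, lost.
  N19 sheds 176 L/s to N4: 176 each.
    N4: 40+176 = 216 > 60
Round 4 — N4 seizes.
  N4 sheds 216 L/s to N20: 216 each.
    N20: 66+216 = 282 > 80
Round 5 — N20 seizes.
  N20 sheds 282 L/s: no online neighbours, lost.
No further seizures.

136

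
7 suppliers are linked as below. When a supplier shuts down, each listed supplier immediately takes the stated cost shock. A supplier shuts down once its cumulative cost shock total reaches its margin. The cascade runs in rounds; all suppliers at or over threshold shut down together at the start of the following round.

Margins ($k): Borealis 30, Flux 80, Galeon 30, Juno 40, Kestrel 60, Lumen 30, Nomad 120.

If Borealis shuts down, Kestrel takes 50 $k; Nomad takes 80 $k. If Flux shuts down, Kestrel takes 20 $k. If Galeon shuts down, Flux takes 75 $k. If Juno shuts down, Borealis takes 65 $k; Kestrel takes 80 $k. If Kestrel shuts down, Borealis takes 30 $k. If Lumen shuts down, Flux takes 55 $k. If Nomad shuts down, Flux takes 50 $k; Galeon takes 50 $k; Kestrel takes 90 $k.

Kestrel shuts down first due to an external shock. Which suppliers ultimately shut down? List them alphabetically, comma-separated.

Round 1 — Kestrel shuts down (initial).
  Borealis: +30 → 30 ≥ 30
Round 2 — Borealis shuts down.
  Nomad: +80 → 80 < 120
No further shutdowns.

Borealis, Kestrel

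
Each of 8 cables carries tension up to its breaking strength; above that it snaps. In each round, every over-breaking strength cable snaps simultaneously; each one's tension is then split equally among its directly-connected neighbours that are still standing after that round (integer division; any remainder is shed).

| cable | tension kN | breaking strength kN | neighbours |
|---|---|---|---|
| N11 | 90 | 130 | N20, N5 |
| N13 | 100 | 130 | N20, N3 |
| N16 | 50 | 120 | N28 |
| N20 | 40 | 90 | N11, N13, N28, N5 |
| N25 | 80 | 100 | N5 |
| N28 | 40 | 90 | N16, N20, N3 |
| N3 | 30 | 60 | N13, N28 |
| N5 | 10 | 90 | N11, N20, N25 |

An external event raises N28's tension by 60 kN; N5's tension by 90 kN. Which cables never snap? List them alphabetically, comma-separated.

N16

Round 1 — N28 at 100 > 90; N5 at 100 > 90. N28, N5 snap.
  N28 sheds 100 kN to N16, N20, N3: 33 each (1 lost).
    N16: 50+33 = 83 ≤ 120
    N20: 40+33 = 73 ≤ 90
    N3: 30+33 = 63 > 60
  N5 sheds 100 kN to N11, N20, N25: 33 each (1 lost).
    N11: 90+33 = 123 ≤ 130
    N20: 73+33 = 106 > 90
    N25: 80+33 = 113 > 100
Round 2 — N20, N25, N3 snap.
  N20 sheds 106 kN to N11, N13: 53 each.
    N11: 123+53 = 176 > 130
    N13: 100+53 = 153 > 130
  N25 sheds 113 kN: no online neighbours, lost.
  N3 sheds 63 kN to N13: 63 each.
    N13: 153+63 = 216 > 130
Round 3 — N11, N13 snap.
  N11 sheds 176 kN: no online neighbours, lost.
  N13 sheds 216 kN: no online neighbours, lost.
No further breaks.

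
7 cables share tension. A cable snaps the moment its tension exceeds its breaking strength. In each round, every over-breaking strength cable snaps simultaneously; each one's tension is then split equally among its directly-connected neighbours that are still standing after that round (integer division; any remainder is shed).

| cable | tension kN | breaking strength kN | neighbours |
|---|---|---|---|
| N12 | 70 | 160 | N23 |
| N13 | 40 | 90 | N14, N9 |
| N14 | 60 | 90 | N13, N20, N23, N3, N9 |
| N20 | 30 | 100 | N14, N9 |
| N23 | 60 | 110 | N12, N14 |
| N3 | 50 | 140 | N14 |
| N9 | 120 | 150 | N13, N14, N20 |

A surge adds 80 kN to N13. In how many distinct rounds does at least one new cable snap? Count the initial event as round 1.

Round 1 — N13 at 120 > 90. N13 snaps.
  N13 sheds 120 kN to N14, N9: 60 each.
    N14: 60+60 = 120 > 90
    N9: 120+60 = 180 > 150
Round 2 — N14, N9 snap.
  N14 sheds 120 kN to N20, N23, N3: 40 each.
    N20: 30+40 = 70 ≤ 100
    N23: 60+40 = 100 ≤ 110
    N3: 50+40 = 90 ≤ 140
  N9 sheds 180 kN to N20: 180 each.
    N20: 70+180 = 250 > 100
Round 3 — N20 snaps.
  N20 sheds 250 kN: no online neighbours, lost.
No further breaks.

3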